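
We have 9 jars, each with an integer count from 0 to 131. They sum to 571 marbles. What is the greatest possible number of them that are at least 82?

If k of the values are ≥ 82, the total is ≥ 82k + 0(9 − k).
Setting 82k + 0(9 − k) ≤ 571 gives 82k ≤ 571, so k ≤ 6.
k = 6 is achieved by 6 values at 82 and 3 at 0, total 492; add 79 to one value (staying below 82) to reach 571.

6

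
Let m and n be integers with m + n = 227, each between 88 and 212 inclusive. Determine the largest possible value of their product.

With m + n fixed, mn peaks when the two are closest together.
Taking m = 113 and n = 114 (both in [88, 212]) gives mn = 12882.

12882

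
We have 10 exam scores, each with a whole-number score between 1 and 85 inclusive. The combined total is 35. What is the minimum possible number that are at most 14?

Each value above 14 is at least 15, contributing at least 15 − 1 = 14 above the floor 1.
The sum exceeds the floor total 10 by 25, so at most ⌊25/14⌋ = 1 exceed 14, and at least 9 are ≤ 14.
Exactly 9 works: 9 values at 1 and 1 at 15 total 24; raise one of the low values by 11 (still ≤ 14) to hit 35.

9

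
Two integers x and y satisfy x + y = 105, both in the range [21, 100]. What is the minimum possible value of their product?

xy = x(105 − x) is concave in x, so over [21, 84] it is minimized at an endpoint.
At the endpoint x = 21, y = 105 − 21 = 84, so xy = 21 × 84 = 1764.

1764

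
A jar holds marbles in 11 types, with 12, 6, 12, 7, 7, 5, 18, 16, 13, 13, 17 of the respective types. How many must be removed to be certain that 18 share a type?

126

In the worst case you take as many as possible of each type without reaching 18: 12 + 6 + 12 + 7 + 7 + 5 + 17 + 16 + 13 + 13 + 17 = 125.
The next one must give 18 of some type, so 125 + 1 = 126.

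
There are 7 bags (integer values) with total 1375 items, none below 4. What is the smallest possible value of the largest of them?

197

Some value must be at least ⌈1375/7⌉ = 197, since 7 × 196 = 1372 < 1375.
Equality holds with 3 values of 197 and 4 values of 196.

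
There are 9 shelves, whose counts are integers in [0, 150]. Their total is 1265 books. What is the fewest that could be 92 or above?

8

Each value short of 92 is at most 91, costing at least 150 − 91 = 59 against the maximum total of 1350.
We can afford to lose at most 1350 − 1265 = 85, so at most ⌊85/59⌋ = 1 fall short, and at least 8 are ≥ 92.
Exactly 8 works: 8 values at 150 and 1 at 91 total 1291; lower one of the high values by 26 (still ≥ 92) to hit 1265.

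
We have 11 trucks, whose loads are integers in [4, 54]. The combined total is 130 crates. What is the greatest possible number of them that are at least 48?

If k of the values are ≥ 48, the total is ≥ 48k + 4(11 − k).
Setting 48k + 4(11 − k) ≤ 130 gives 44k ≤ 86, so k ≤ 1.
k = 1 is achieved by 1 value at 48 and 10 at 4, total 88; add 42 to one value (staying below 48) to reach 130.

1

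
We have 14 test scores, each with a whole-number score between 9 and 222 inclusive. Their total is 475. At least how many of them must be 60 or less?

Let j be the number exceeding 60. Then the total is ≥ 61·j + 9·(14 − j) = 126 + 52j.
So 52j ≤ 349 and j ≤ 6; hence at least 14 − 6 = 8 are ≤ 60.
Exactly 8 works: 8 values at 9 and 6 at 61 total 438; raise one of the low values by 37 (still ≤ 60) to hit 475.

8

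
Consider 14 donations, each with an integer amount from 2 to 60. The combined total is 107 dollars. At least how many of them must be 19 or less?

10

Let j be the number exceeding 19. Then the total is ≥ 20·j + 2·(14 − j) = 28 + 18j.
So 18j ≤ 79 and j ≤ 4; hence at least 14 − 4 = 10 are ≤ 19.
Exactly 10 works: 10 values at 2 and 4 at 20 total 100; raise one of the low values by 7 (still ≤ 19) to hit 107.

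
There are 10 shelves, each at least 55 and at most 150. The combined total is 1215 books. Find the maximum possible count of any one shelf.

Maximizing one value means minimizing the remaining 9.
The other 9 contribute at least 9 × 55 = 495, leaving at most 1215 − 495 = 720.
But each shelf is capped at 150, so the maximum is 150.
Achievable: one at 150 and the other 9 totalling 1065, which fits since 9 × 55 ≤ 1065 ≤ 9 × 150.

150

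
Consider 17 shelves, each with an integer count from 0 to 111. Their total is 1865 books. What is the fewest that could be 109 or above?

10

Each value short of 109 is at most 108, costing at least 111 − 108 = 3 against the maximum total of 1887.
We can afford to lose at most 1887 − 1865 = 22, so at most ⌊22/3⌋ = 7 fall short, and at least 10 are ≥ 109.
Exactly 10 works: 10 values at 111 and 7 at 108 total 1866; lower one of the high values by 1 (still ≥ 109) to hit 1865.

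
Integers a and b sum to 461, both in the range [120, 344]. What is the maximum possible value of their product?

53130

With a + b fixed, ab peaks when the two are closest together.
Taking a = 230 and b = 231 (both in [120, 344]) gives ab = 53130.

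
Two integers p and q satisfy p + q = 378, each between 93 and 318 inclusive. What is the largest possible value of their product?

35721

With p + q fixed, pq peaks when the two are closest together.
Taking p = 189 and q = 189 (both in [93, 318]) gives pq = 35721.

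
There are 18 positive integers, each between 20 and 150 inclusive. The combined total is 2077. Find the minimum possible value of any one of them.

20

Minimizing one value means maximizing the remaining 17.
The other 17 can take up 17 × 150 = 2550 ≥ 2077 − 20, so one integer can sit at its floor of 20.
Achievable: one at 20 and the other 17 totalling 2057, which fits since 17 × 20 ≤ 2057 ≤ 17 × 150.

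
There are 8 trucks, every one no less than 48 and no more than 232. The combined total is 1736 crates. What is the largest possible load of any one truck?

232

To make one truck as large as possible, make the other 7 as small as possible.
The other 7 contribute at least 7 × 48 = 336, leaving at most 1736 − 336 = 1400.
But each truck is capped at 232, so the maximum is 232.
Achievable: one at 232 and the other 7 totalling 1504, which fits since 7 × 48 ≤ 1504 ≤ 7 × 232.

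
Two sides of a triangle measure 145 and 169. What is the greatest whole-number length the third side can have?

313

The third side must be less than 145 + 169 = 314.
The largest integer below 314 is 313.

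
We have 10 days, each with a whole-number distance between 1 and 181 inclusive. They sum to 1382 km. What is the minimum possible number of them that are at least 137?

Suppose at most 10 − j of them reach 137; then j values are ≤ 136 and the rest ≤ 181.
The total is then ≤ 136·j + 181·(10 − j) = 1810 − 45j. For this to be ≥ 1382 we need j ≤ 9, so at least 10 − 9 = 1 must reach 137.
Exactly 1 works: 1 value at 181 and 9 at 136 total 1405; lower one of the high values by 23 (still ≥ 137) to hit 1382.

1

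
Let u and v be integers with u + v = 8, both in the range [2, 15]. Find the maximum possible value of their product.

With u + v fixed, uv peaks when the two are closest together.
Taking u = 4 and v = 4 (both in [2, 15]) gives uv = 16.

16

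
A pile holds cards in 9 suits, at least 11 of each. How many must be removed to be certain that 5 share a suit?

You could draw 4 of every suit without reaching 5 of any — 36 in all.
One more forces 5 of some suit, so 36 + 1 = 37.

37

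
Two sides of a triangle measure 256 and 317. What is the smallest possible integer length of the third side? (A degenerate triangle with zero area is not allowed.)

62

The third side must exceed |256 − 317| = 61.
The smallest integer above 61 is 62.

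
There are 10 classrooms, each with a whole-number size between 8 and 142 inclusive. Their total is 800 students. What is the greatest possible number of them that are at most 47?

6

Suppose k of them are at most 47. Those contribute at most 47 each and the rest at most 142 each.
So the total is at most 47k + 142(10 − k) = 1420 − 95k. This must still be ≥ 800, so k ≤ 6.
k = 6 is achieved by 6 values at 47 and 4 at 142, total 850; lower one of the 142's by 50 (still > 47) to reach 800.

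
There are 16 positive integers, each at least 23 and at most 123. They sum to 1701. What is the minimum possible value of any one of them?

To make one integer as small as possible, make the other 15 as large as possible.
The other 15 can take up 15 × 123 = 1845 ≥ 1701 − 23, so one integer can sit at its floor of 23.
Achievable: one at 23 and the other 15 totalling 1678, which fits since 15 × 23 ≤ 1678 ≤ 15 × 123.

23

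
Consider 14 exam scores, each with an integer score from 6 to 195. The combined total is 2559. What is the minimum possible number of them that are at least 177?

5

Each value short of 177 is at most 176, costing at least 195 − 176 = 19 against the maximum total of 2730.
We can afford to lose at most 2730 − 2559 = 171, so at most ⌊171/19⌋ = 9 fall short, and at least 5 are ≥ 177.
Exactly 5 works: 5 values at 195 and 9 at 176 total 2559.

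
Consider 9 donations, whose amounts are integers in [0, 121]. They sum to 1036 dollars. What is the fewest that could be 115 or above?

Each value short of 115 is at most 114, costing at least 121 − 114 = 7 against the maximum total of 1089.
We can afford to lose at most 1089 − 1036 = 53, so at most ⌊53/7⌋ = 7 fall short, and at least 2 are ≥ 115.
Exactly 2 works: 2 values at 121 and 7 at 114 total 1040; lower one of the high values by 4 (still ≥ 115) to hit 1036.

2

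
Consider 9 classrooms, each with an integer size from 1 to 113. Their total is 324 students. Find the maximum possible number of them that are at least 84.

If k of the values are ≥ 84, the total is ≥ 84k + 1(9 − k).
Setting 84k + 1(9 − k) ≤ 324 gives 83k ≤ 315, so k ≤ 3.
k = 3 is achieved by 3 values at 84 and 6 at 1, total 258; add 66 to one value (staying below 84) to reach 324.

3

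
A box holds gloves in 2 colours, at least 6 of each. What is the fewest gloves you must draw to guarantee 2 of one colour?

3

In the worst case you draw 1 of each of the 2 colours: 2 × 1 = 2.
One more forces 2 of some colour, so 2 + 1 = 3.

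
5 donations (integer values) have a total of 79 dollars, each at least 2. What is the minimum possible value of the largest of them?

The average is 79/5 > 15, so not all 5 can be 15 or less; the largest is ≥ 16.
Equality holds with 4 values of 16 and 1 value of 15.

16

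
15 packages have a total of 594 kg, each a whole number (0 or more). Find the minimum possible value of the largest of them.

Some value must be at least ⌈594/15⌉ = 40, since 15 × 39 = 585 < 594.
Achievable: 9 of them at 40 and 6 at 39 total 594.

40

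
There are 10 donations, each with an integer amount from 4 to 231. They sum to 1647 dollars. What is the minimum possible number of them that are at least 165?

1

Each value short of 165 is at most 164, costing at least 231 − 164 = 67 against the maximum total of 2310.
We can afford to lose at most 2310 − 1647 = 663, so at most ⌊663/67⌋ = 9 fall short, and at least 1 are ≥ 165.
Exactly 1 works: 1 value at 231 and 9 at 164 total 1707; lower one of the high values by 60 (still ≥ 165) to hit 1647.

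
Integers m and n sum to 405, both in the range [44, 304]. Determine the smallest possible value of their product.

For a fixed sum, mn is smallest when m and n are as far apart as possible.
At the endpoint m = 101, n = 405 − 101 = 304, so mn = 101 × 304 = 30704.

30704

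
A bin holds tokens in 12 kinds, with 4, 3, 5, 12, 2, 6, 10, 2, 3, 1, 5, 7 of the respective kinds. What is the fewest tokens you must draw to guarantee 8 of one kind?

53

In the worst case you take as many as possible of each kind without reaching 8: 4 + 3 + 5 + 7 + 2 + 6 + 7 + 2 + 3 + 1 + 5 + 7 = 52.
The next one must give 8 of some kind, so 52 + 1 = 53.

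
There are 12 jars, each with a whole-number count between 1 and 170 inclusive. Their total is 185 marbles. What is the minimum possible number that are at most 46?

If only k of them are at most 46, the other 12 − k are at least 47, so the total is at least (12 − k)·47 + k·1.
This is ≤ 185, so (12 − k)·47 + 1k ≤ 185, which gives k ≥ 9.
Exactly 9 works: 9 values at 1 and 3 at 47 total 150; raise one of the low values by 35 (still ≤ 46) to hit 185.

9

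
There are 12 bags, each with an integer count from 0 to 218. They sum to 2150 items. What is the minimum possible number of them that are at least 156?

If only k of them are at least 156, the other 12 − k are at most 155, so the total is at most k·218 + (12 − k)·155.
This must reach 2150, so k·218 + (12 − k)·155 ≥ 2150, giving k ≥ 5.
Exactly 5 works: 5 values at 218 and 7 at 155 total 2175; lower one of the high values by 25 (still ≥ 156) to hit 2150.

5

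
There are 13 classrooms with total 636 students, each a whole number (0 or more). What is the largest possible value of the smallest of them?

48

If every one of the 13 were at least 49, the total would be at least 13 × 49 = 637 > 636.
Taking 1 copy of 48 and 12 copies of 49 gives exactly 636, so 48 is attained.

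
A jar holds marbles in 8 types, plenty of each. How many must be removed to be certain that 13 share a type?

In the worst case you draw 12 of each of the 8 types: 8 × 12 = 96.
One more forces 13 of some type, so 96 + 1 = 97.

97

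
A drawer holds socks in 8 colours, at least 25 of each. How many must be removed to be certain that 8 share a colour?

In the worst case you draw 7 of each of the 8 colours: 8 × 7 = 56.
One more forces 8 of some colour, so 56 + 1 = 57.

57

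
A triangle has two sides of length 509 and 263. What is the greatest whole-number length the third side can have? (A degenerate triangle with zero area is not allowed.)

The third side must be less than 509 + 263 = 772.
The largest integer below 772 is 771.

771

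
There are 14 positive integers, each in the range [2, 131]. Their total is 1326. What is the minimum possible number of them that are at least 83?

4

If only k of them are at least 83, the other 14 − k are at most 82, so the total is at most k·131 + (14 − k)·82.
This must reach 1326, so k·131 + (14 − k)·82 ≥ 1326, giving k ≥ 4.
Exactly 4 works: 4 values at 131 and 10 at 82 total 1344; lower one of the high values by 18 (still ≥ 83) to hit 1326.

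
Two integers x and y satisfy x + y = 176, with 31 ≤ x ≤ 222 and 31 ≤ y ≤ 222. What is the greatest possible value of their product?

xy = x(176 − x) is maximized when x is as near 176/2 as the bounds allow.
Taking x = 88 and y = 88 (both in [31, 222]) gives xy = 7744.

7744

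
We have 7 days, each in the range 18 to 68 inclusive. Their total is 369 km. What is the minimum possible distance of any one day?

18

To make one day as small as possible, make the other 6 as large as possible.
The other 6 can take up 6 × 68 = 408 ≥ 369 − 18, so one day can sit at its floor of 18.
Achievable: one at 18 and the other 6 totalling 351, which fits since 6 × 18 ≤ 351 ≤ 6 × 68.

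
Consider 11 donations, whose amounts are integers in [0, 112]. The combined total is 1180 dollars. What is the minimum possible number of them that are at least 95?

Suppose at most 11 − j of them reach 95; then j values are ≤ 94 and the rest ≤ 112.
The total is then ≤ 94·j + 112·(11 − j) = 1232 − 18j. For this to be ≥ 1180 we need j ≤ 2, so at least 11 − 2 = 9 must reach 95.
Exactly 9 works: 9 values at 112 and 2 at 94 total 1196; lower one of the high values by 16 (still ≥ 95) to hit 1180.

9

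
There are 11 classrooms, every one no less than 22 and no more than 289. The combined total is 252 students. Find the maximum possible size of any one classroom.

32

To make one classroom as large as possible, make the other 10 as small as possible.
The other 10 contribute at least 10 × 22 = 220, leaving at most 252 − 220 = 32.
Since 32 ≤ 289, this is achievable: one at 32 and 10 at 22.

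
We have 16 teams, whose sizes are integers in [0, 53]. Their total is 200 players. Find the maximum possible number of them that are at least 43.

4

With k values at 43 or above and the rest at least 0, the sum is at least 0 + 43k.
Since the sum is 200, we need 43k ≤ 200, i.e. k ≤ 4.
k = 4 is achieved by 4 values at 43 and 12 at 0, total 172; add 28 to one value (staying below 43) to reach 200.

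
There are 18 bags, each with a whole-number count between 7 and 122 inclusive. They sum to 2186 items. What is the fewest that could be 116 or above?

Suppose at most 18 − j of them reach 116; then j values are ≤ 115 and the rest ≤ 122.
The total is then ≤ 115·j + 122·(18 − j) = 2196 − 7j. For this to be ≥ 2186 we need j ≤ 1, so at least 18 − 1 = 17 must reach 116.
Exactly 17 works: 17 values at 122 and 1 at 115 total 2189; lower one of the high values by 3 (still ≥ 116) to hit 2186.

17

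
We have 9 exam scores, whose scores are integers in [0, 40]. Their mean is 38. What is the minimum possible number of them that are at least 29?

8

The total is 9 × 38 = 342.
If only k of them are at least 29, the other 9 − k are at most 28, so the total is at most k·40 + (9 − k)·28.
This must reach 342, so k·40 + (9 − k)·28 ≥ 342, giving k ≥ 8.
Exactly 8 works: 8 values at 40 and 1 at 28 total 348; lower one of the high values by 6 (still ≥ 29) to hit 342.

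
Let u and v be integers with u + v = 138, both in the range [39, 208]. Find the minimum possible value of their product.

Since u + v is fixed, pushing one of them to its bound minimizes the product.
At the endpoint u = 39, v = 138 − 39 = 99, so uv = 39 × 99 = 3861.

3861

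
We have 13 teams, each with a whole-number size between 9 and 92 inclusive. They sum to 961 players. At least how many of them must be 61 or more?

If only k of them are at least 61, the other 13 − k are at most 60, so the total is at most k·92 + (13 − k)·60.
This must reach 961, so k·92 + (13 − k)·60 ≥ 961, giving k ≥ 6.
Exactly 6 works: 6 values at 92 and 7 at 60 total 972; lower one of the high values by 11 (still ≥ 61) to hit 961.

6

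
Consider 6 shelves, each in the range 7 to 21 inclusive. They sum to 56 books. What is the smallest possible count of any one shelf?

7

To make one shelf as small as possible, make the other 5 as large as possible.
The other 5 can take up 5 × 21 = 105 ≥ 56 − 7, so one shelf can sit at its floor of 7.
Achievable: one at 7 and the other 5 totalling 49, which fits since 5 × 7 ≤ 49 ≤ 5 × 21.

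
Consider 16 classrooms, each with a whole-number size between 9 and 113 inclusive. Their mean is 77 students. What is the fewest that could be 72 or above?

The total is 16 × 77 = 1232.
If only k of them are at least 72, the other 16 − k are at most 71, so the total is at most k·113 + (16 − k)·71.
This must reach 1232, so k·113 + (16 − k)·71 ≥ 1232, giving k ≥ 3.
Exactly 3 works: 3 values at 113 and 13 at 71 total 1262; lower one of the high values by 30 (still ≥ 72) to hit 1232.

3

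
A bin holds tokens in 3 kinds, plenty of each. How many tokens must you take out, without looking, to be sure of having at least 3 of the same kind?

In the worst case you draw 2 of each of the 3 kinds: 3 × 2 = 6.
One more forces 3 of some kind, so 6 + 1 = 7.

7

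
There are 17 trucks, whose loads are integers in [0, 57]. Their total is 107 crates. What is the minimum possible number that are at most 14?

If only k of them are at most 14, the other 17 − k are at least 15, so the total is at least (17 − k)·15 + k·0.
This is ≤ 107, so (17 − k)·15 + 0k ≤ 107, which gives k ≥ 10.
Exactly 10 works: 10 values at 0 and 7 at 15 total 105; raise one of the low values by 2 (still ≤ 14) to hit 107.

10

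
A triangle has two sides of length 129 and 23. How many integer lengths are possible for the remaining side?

45

The triangle inequality gives |129 − 23| < c < 129 + 23, i.e. 106 < c < 152.
So c can be any integer from 107 to 151: 45 values.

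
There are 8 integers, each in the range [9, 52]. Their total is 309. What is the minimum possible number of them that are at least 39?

1

Suppose at most 8 − j of them reach 39; then j values are ≤ 38 and the rest ≤ 52.
The total is then ≤ 38·j + 52·(8 − j) = 416 − 14j. For this to be ≥ 309 we need j ≤ 7, so at least 8 − 7 = 1 must reach 39.
Exactly 1 works: 1 value at 52 and 7 at 38 total 318; lower one of the high values by 9 (still ≥ 39) to hit 309.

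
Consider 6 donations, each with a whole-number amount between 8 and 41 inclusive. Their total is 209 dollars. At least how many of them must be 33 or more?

2

Each value short of 33 is at most 32, costing at least 41 − 32 = 9 against the maximum total of 246.
We can afford to lose at most 246 − 209 = 37, so at most ⌊37/9⌋ = 4 fall short, and at least 2 are ≥ 33.
Exactly 2 works: 2 values at 41 and 4 at 32 total 210; lower one of the high values by 1 (still ≥ 33) to hit 209.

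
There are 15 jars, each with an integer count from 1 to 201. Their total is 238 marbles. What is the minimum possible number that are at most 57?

12

Each value above 57 is at least 58, contributing at least 58 − 1 = 57 above the floor 1.
The sum exceeds the floor total 15 by 223, so at most ⌊223/57⌋ = 3 exceed 57, and at least 12 are ≤ 57.
Exactly 12 works: 12 values at 1 and 3 at 58 total 186; raise one of the low values by 52 (still ≤ 57) to hit 238.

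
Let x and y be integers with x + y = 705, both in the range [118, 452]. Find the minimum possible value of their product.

114356

xy = x(705 − x) is concave in x, so over [253, 452] it is minimized at an endpoint.
The extreme feasible split is x = 253, y = 452, giving xy = 114356.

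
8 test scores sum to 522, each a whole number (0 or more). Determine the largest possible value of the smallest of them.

65

If every one of the 8 were at least 66, the total would be at least 8 × 66 = 528 > 522.
Taking 6 copies of 65 and 2 copies of 66 gives exactly 522, so 65 is attained.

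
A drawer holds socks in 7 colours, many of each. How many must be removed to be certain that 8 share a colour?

50

In the worst case you draw 7 of each of the 7 colours: 7 × 7 = 49.
One more forces 8 of some colour, so 49 + 1 = 50.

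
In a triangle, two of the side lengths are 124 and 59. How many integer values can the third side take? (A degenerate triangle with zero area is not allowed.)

117

The triangle inequality gives |124 − 59| < c < 124 + 59, i.e. 65 < c < 183.
So c can be any integer from 66 to 182: 117 values.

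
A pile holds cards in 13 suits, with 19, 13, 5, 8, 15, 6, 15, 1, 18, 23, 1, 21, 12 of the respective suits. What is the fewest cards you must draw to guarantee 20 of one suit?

152

In the worst case you take as many as possible of each suit without reaching 20: 19 + 13 + 5 + 8 + 15 + 6 + 15 + 1 + 18 + 19 + 1 + 19 + 12 = 151.
The next one must give 20 of some suit, so 151 + 1 = 152.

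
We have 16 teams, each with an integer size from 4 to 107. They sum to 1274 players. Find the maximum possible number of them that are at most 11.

4

Each value at 11 or below falls at least 107 − 11 = 96 short of the ceiling 107.
The ceiling total is 16 × 107 = 1712, and we need 1274, so at most ⌊(1712 − 1274)/96⌋ = 4 can be that low.
k = 4 is achieved by 4 values at 11 and 12 at 107, total 1328; lower one of the 107's by 54 (still > 11) to reach 1274.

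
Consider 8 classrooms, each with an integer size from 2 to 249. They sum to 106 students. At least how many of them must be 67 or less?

If only k of them are at most 67, the other 8 − k are at least 68, so the total is at least (8 − k)·68 + k·2.
This is ≤ 106, so (8 − k)·68 + 2k ≤ 106, which gives k ≥ 7.
Exactly 7 works: 7 values at 2 and 1 at 68 total 82; raise one of the low values by 24 (still ≤ 67) to hit 106.

7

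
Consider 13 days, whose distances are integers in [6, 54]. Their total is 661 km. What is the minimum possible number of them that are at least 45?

Each value short of 45 is at most 44, costing at least 54 − 44 = 10 against the maximum total of 702.
We can afford to lose at most 702 − 661 = 41, so at most ⌊41/10⌋ = 4 fall short, and at least 9 are ≥ 45.
Exactly 9 works: 9 values at 54 and 4 at 44 total 662; lower one of the high values by 1 (still ≥ 45) to hit 661.

9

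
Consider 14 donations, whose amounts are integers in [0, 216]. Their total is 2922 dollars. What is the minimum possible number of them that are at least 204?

If only k of them are at least 204, the other 14 − k are at most 203, so the total is at most k·216 + (14 − k)·203.
This must reach 2922, so k·216 + (14 − k)·203 ≥ 2922, giving k ≥ 7.
Exactly 7 works: 7 values at 216 and 7 at 203 total 2933; lower one of the high values by 11 (still ≥ 204) to hit 2922.

7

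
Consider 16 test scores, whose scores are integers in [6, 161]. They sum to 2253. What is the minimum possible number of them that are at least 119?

9

If only k of them are at least 119, the other 16 − k are at most 118, so the total is at most k·161 + (16 − k)·118.
This must reach 2253, so k·161 + (16 − k)·118 ≥ 2253, giving k ≥ 9.
Exactly 9 works: 9 values at 161 and 7 at 118 total 2275; lower one of the high values by 22 (still ≥ 119) to hit 2253.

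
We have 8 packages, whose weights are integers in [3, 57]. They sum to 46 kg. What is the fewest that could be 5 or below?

1

Let j be the number exceeding 5. Then the total is ≥ 6·j + 3·(8 − j) = 24 + 3j.
So 3j ≤ 22 and j ≤ 7; hence at least 8 − 7 = 1 are ≤ 5.
Exactly 1 works: 1 value at 3 and 7 at 6 total 45; raise one of the low values by 1 (still ≤ 5) to hit 46.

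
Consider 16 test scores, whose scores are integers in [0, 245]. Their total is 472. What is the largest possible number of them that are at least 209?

2

Suppose k of them are at least 209. Those contribute at least 209 each and the other 16 − k at least 0 each.
So the total is at least 209k + 0(16 − k) = 0 + 209k. This must be ≤ 472, giving k ≤ 2.
k = 2 is achieved by 2 values at 209 and 14 at 0, total 418; add 54 to one value (staying below 209) to reach 472.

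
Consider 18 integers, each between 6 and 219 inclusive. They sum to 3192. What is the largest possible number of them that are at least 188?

Suppose k of them are at least 188. Those contribute at least 188 each and the other 18 − k at least 6 each.
So the total is at least 188k + 6(18 − k) = 108 + 182k. This must be ≤ 3192, giving k ≤ 16.
k = 16 is achieved by 16 values at 188 and 2 at 6, total 3020; add 172 to one value (staying below 188) to reach 3192.

16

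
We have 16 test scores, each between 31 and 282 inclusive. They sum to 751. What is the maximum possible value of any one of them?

To make one score as large as possible, make the other 15 as small as possible.
The other 15 contribute at least 15 × 31 = 465, leaving at most 751 − 465 = 286.
But each score is capped at 282, so the maximum is 282.
Achievable: one at 282 and the other 15 totalling 469, which fits since 15 × 31 ≤ 469 ≤ 15 × 282.

282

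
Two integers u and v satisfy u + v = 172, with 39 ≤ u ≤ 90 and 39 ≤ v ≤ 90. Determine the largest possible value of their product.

7396

For a fixed sum, the product uv is largest when u and v are as close as possible.
Taking u = 86 and v = 86 (both in [39, 90]) gives uv = 7396.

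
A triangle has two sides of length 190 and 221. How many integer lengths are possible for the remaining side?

379

The triangle inequality gives |190 − 221| < c < 190 + 221, i.e. 31 < c < 411.
So c can be any integer from 32 to 410: 379 values.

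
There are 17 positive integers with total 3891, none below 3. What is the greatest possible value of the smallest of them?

The average is 3891/17 < 229, so some value is ≤ 228.
Achievable: 2 of them at 228 and 15 at 229 total 3891.

228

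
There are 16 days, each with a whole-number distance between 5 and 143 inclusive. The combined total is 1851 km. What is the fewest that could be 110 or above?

4

Each value short of 110 is at most 109, costing at least 143 − 109 = 34 against the maximum total of 2288.
We can afford to lose at most 2288 − 1851 = 437, so at most ⌊437/34⌋ = 12 fall short, and at least 4 are ≥ 110.
Exactly 4 works: 4 values at 143 and 12 at 109 total 1880; lower one of the high values by 29 (still ≥ 110) to hit 1851.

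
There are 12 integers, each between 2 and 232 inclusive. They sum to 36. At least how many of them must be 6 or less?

10

Let j be the number exceeding 6. Then the total is ≥ 7·j + 2·(12 − j) = 24 + 5j.
So 5j ≤ 12 and j ≤ 2; hence at least 12 − 2 = 10 are ≤ 6.
Exactly 10 works: 10 values at 2 and 2 at 7 total 34; raise one of the low values by 2 (still ≤ 6) to hit 36.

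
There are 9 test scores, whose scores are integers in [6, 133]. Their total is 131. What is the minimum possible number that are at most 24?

5

Let j be the number exceeding 24. Then the total is ≥ 25·j + 6·(9 − j) = 54 + 19j.
So 19j ≤ 77 and j ≤ 4; hence at least 9 − 4 = 5 are ≤ 24.
Exactly 5 works: 5 values at 6 and 4 at 25 total 130; raise one of the low values by 1 (still ≤ 24) to hit 131.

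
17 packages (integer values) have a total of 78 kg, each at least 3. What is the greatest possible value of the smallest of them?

4

The 17 values sum to 78, so their minimum is at most ⌊78/17⌋ = 4.
Taking 7 copies of 4 and 10 copies of 5 gives exactly 78, so 4 is attained.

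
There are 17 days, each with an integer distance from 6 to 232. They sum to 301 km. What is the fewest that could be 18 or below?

If only k of them are at most 18, the other 17 − k are at least 19, so the total is at least (17 − k)·19 + k·6.
This is ≤ 301, so (17 − k)·19 + 6k ≤ 301, which gives k ≥ 2.
Exactly 2 works: 2 values at 6 and 15 at 19 total 297; raise one of the low values by 4 (still ≤ 18) to hit 301.

2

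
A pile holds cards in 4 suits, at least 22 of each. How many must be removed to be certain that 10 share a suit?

In the worst case you draw 9 of each of the 4 suits: 4 × 9 = 36.
One more forces 10 of some suit, so 36 + 1 = 37.

37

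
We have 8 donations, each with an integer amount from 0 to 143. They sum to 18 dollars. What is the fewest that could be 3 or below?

4

Each value above 3 is at least 4, contributing at least 4 − 0 = 4 above the floor 0.
The sum exceeds the floor total 0 by 18, so at most ⌊18/4⌋ = 4 exceed 3, and at least 4 are ≤ 3.
Exactly 4 works: 4 values at 0 and 4 at 4 total 16; raise one of the low values by 2 (still ≤ 3) to hit 18.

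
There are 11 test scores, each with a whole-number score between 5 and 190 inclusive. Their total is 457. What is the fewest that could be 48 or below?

2

Each value above 48 is at least 49, contributing at least 49 − 5 = 44 above the floor 5.
The sum exceeds the floor total 55 by 402, so at most ⌊402/44⌋ = 9 exceed 48, and at least 2 are ≤ 48.
Exactly 2 works: 2 values at 5 and 9 at 49 total 451; raise one of the low values by 6 (still ≤ 48) to hit 457.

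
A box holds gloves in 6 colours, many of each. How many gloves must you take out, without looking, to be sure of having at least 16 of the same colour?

91

You could draw 15 of every colour without reaching 16 of any — 90 in all.
One more forces 16 of some colour, so 90 + 1 = 91.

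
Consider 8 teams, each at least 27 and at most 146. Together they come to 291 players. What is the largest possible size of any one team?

To make one team as large as possible, make the other 7 as small as possible.
The other 7 contribute at least 7 × 27 = 189, leaving at most 291 − 189 = 102.
Since 102 ≤ 146, this is achievable: one at 102 and 7 at 27.

102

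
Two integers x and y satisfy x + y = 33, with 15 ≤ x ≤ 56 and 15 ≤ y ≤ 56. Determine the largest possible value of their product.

272

xy = x(33 − x) is maximized when x is as near 33/2 as the bounds allow.
Taking x = 16 and y = 17 (both in [15, 56]) gives xy = 272.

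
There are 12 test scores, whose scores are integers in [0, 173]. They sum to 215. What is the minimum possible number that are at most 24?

Each value above 24 is at least 25, contributing at least 25 − 0 = 25 above the floor 0.
The sum exceeds the floor total 0 by 215, so at most ⌊215/25⌋ = 8 exceed 24, and at least 4 are ≤ 24.
Exactly 4 works: 4 values at 0 and 8 at 25 total 200; raise one of the low values by 15 (still ≤ 24) to hit 215.

4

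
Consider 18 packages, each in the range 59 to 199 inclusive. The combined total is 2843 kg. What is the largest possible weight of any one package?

Maximizing one value means minimizing the remaining 17.
The other 17 contribute at least 17 × 59 = 1003, leaving at most 2843 − 1003 = 1840.
But each package is capped at 199, so the maximum is 199.
Achievable: one at 199 and the other 17 totalling 2644, which fits since 17 × 59 ≤ 2644 ≤ 17 × 199.

199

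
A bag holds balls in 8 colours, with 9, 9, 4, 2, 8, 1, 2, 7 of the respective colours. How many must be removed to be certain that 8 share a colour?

38

In the worst case you take as many as possible of each colour without reaching 8: 7 + 7 + 4 + 2 + 7 + 1 + 2 + 7 = 37.
The next one must give 8 of some colour, so 37 + 1 = 38.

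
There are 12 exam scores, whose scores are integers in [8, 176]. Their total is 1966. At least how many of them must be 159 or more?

4

If only k of them are at least 159, the other 12 − k are at most 158, so the total is at most k·176 + (12 − k)·158.
This must reach 1966, so k·176 + (12 − k)·158 ≥ 1966, giving k ≥ 4.
Exactly 4 works: 4 values at 176 and 8 at 158 total 1968; lower one of the high values by 2 (still ≥ 159) to hit 1966.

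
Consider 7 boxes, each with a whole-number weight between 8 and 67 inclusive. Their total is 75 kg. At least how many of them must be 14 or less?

Let j be the number exceeding 14. Then the total is ≥ 15·j + 8·(7 − j) = 56 + 7j.
So 7j ≤ 19 and j ≤ 2; hence at least 7 − 2 = 5 are ≤ 14.
Exactly 5 works: 5 values at 8 and 2 at 15 total 70; raise one of the low values by 5 (still ≤ 14) to hit 75.

5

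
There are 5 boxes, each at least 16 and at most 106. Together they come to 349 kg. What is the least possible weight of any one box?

Minimizing one value means maximizing the remaining 4.
The other 4 can take up 4 × 106 = 424 ≥ 349 − 16, so one box can sit at its floor of 16.
Achievable: one at 16 and the other 4 totalling 333, which fits since 4 × 16 ≤ 333 ≤ 4 × 106.

16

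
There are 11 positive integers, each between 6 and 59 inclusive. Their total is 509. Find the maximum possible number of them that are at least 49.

10

Suppose k of them are at least 49. Those contribute at least 49 each and the other 11 − k at least 6 each.
So the total is at least 49k + 6(11 − k) = 66 + 43k. This must be ≤ 509, giving k ≤ 10.
k = 10 is achieved by 10 values at 49 and 1 at 6, total 496; add 13 to one value (staying below 49) to reach 509.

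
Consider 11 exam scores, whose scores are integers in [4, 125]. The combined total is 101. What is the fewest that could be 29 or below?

Let j be the number exceeding 29. Then the total is ≥ 30·j + 4·(11 − j) = 44 + 26j.
So 26j ≤ 57 and j ≤ 2; hence at least 11 − 2 = 9 are ≤ 29.
Exactly 9 works: 9 values at 4 and 2 at 30 total 96; raise one of the low values by 5 (still ≤ 29) to hit 101.

9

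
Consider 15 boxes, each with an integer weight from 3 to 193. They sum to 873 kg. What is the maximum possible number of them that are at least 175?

If k of the values are ≥ 175, the total is ≥ 175k + 3(15 − k).
Setting 175k + 3(15 − k) ≤ 873 gives 172k ≤ 828, so k ≤ 4.
k = 4 is achieved by 4 values at 175 and 11 at 3, total 733; add 140 to one value (staying below 175) to reach 873.

4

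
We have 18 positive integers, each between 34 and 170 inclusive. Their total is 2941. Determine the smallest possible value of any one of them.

To make one integer as small as possible, make the other 17 as large as possible.
The other 17 contribute at most 17 × 170 = 2890, leaving at least 2941 − 2890 = 51.
Since 51 ≥ 34, this is achievable: one at 51 and 17 at 170.

51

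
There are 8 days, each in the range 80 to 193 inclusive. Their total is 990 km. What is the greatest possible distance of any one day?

Maximizing one value means minimizing the remaining 7.
The other 7 contribute at least 7 × 80 = 560, leaving at most 990 − 560 = 430.
But each day is capped at 193, so the maximum is 193.
Achievable: one at 193 and the other 7 totalling 797, which fits since 7 × 80 ≤ 797 ≤ 7 × 193.

193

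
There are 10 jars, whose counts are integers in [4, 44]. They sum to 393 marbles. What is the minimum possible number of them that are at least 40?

1

Each value short of 40 is at most 39, costing at least 44 − 39 = 5 against the maximum total of 440.
We can afford to lose at most 440 − 393 = 47, so at most ⌊47/5⌋ = 9 fall short, and at least 1 are ≥ 40.
Exactly 1 works: 1 value at 44 and 9 at 39 total 395; lower one of the high values by 2 (still ≥ 40) to hit 393.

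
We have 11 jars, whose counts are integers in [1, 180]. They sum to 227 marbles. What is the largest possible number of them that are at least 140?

Suppose k of them are at least 140. Those contribute at least 140 each and the other 11 − k at least 1 each.
So the total is at least 140k + 1(11 − k) = 11 + 139k. This must be ≤ 227, giving k ≤ 1.
k = 1 is achieved by 1 value at 140 and 10 at 1, total 150; add 77 to one value (staying below 140) to reach 227.

1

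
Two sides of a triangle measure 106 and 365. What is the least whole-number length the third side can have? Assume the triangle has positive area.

260

The third side must exceed |106 − 365| = 259.
The smallest integer above 259 is 260.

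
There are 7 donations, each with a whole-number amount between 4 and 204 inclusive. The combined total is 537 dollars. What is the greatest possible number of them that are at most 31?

Each value at 31 or below falls at least 204 − 31 = 173 short of the ceiling 204.
The ceiling total is 7 × 204 = 1428, and we need 537, so at most ⌊(1428 − 537)/173⌋ = 5 can be that low.
k = 5 is achieved by 5 values at 31 and 2 at 204, total 563; lower one of the 204's by 26 (still > 31) to reach 537.

5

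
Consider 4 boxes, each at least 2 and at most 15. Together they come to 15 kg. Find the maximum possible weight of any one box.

9

To make one box as large as possible, make the other 3 as small as possible.
The other 3 contribute at least 3 × 2 = 6, leaving at most 15 − 6 = 9.
Since 9 ≤ 15, this is achievable: one at 9 and 3 at 2.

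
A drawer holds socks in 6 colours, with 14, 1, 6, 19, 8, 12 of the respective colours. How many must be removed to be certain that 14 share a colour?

In the worst case you take as many as possible of each colour without reaching 14: 13 + 1 + 6 + 13 + 8 + 12 = 53.
The next one must give 14 of some colour, so 53 + 1 = 54.

54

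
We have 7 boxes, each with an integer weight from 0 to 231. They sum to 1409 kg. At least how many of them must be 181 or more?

If only k of them are at least 181, the other 7 − k are at most 180, so the total is at most k·231 + (7 − k)·180.
This must reach 1409, so k·231 + (7 − k)·180 ≥ 1409, giving k ≥ 3.
Exactly 3 works: 3 values at 231 and 4 at 180 total 1413; lower one of the high values by 4 (still ≥ 181) to hit 1409.

3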